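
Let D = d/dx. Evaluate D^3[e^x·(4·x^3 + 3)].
\left(4 x^{3} + 36 x^{2} + 72 x + 27\right) e^{x}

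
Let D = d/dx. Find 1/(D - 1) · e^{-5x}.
- \frac{e^{- 5 x}}{6}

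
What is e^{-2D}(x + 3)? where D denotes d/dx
x + 1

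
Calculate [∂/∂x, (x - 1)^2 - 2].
2 x - 2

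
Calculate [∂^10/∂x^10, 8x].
80\frac{d^{9}}{dx^{9}}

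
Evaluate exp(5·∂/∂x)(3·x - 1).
3 x + 14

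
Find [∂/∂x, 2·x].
2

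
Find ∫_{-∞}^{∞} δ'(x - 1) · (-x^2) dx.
2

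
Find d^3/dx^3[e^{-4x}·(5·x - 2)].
16 \left(23 - 20 x\right) e^{- 4 x}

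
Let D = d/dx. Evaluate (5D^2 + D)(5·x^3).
15 x \left(x + 10\right)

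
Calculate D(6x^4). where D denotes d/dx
24 x^{3}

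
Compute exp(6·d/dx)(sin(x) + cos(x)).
\sqrt{2} \sin{\left(x + \frac{\pi}{4} + 6 \right)}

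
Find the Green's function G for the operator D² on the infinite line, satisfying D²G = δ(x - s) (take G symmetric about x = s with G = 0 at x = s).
\frac{|x - s|}{2}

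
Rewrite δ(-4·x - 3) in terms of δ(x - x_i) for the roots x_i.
\frac{\delta(x + 3/4)}{4}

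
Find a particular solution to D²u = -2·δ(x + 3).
-|x + 3|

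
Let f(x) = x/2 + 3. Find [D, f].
\frac{1}{2}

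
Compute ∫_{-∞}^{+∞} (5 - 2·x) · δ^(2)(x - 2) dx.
0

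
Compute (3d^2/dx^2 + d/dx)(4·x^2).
8 x + 24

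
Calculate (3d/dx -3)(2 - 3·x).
9 x - 15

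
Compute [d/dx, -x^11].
- 11 x^{10}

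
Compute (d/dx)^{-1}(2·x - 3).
x^{2} - 3 x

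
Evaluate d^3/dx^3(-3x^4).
- 72 x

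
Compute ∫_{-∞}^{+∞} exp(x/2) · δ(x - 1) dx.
e^{\frac{1}{2}}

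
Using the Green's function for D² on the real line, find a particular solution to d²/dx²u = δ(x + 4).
\frac{|x + 4|}{2}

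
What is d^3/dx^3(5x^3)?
30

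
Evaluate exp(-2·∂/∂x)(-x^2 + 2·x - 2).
- x^{2} + 6 x - 10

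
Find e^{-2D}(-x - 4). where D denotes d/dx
- x - 2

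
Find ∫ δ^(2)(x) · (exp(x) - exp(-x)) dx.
0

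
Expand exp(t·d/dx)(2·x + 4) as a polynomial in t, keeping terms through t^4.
2 t + 2 x + 4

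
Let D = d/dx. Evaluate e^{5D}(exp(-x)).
e^{- x - 5}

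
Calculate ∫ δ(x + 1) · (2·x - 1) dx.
-3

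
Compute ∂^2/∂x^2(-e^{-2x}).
- 4 e^{- 2 x}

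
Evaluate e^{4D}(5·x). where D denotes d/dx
5 x + 20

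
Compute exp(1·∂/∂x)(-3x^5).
- 3 x^{5} - 15 x^{4} - 30 x^{3} - 30 x^{2} - 15 x - 3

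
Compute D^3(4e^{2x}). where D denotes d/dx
32 e^{2 x}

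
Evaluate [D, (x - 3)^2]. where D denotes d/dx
2 x - 6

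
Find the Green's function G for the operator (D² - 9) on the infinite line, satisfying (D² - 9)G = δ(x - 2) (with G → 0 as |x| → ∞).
-\frac{e^{-3|x - 2|}}{6}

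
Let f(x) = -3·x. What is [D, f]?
-3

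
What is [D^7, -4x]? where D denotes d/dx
-28D^{6}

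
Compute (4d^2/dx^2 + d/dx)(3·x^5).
15 x^{3} \left(x + 16\right)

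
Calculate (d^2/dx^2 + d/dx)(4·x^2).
8 x + 8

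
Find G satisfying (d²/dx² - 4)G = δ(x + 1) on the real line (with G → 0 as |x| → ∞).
-\frac{e^{-2|x + 1|}}{4}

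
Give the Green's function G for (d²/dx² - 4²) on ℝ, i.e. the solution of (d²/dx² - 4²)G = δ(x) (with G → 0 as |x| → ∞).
-\frac{e^{-4|x|}}{8}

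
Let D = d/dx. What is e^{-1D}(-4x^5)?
- 4 x^{5} + 20 x^{4} - 40 x^{3} + 40 x^{2} - 20 x + 4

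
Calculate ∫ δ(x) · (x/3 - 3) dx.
-3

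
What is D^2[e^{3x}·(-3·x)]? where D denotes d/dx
\left(- 27 x - 18\right) e^{3 x}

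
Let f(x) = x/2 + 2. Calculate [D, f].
\frac{1}{2}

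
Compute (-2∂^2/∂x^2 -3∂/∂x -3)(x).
- 3 x - 3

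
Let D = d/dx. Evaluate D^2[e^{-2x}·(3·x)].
12 \left(x - 1\right) e^{- 2 x}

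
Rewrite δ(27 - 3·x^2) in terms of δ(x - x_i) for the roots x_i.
\frac{\delta(x - 3) + \delta(x + 3)}{18}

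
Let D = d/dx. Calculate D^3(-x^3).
-6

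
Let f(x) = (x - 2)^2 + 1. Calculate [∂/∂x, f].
2 x - 4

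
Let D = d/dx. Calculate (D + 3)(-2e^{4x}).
- 14 e^{4 x}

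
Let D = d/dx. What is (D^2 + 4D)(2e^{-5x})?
10 e^{- 5 x}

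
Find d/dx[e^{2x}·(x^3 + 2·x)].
\left(3 x^{2} + 2 x \left(x^{2} + 2\right) + 2\right) e^{2 x}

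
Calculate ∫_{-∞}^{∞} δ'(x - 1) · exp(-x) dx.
e^{-1}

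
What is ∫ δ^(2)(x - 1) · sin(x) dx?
- \sin{\left(1 \right)}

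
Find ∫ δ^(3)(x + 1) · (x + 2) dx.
0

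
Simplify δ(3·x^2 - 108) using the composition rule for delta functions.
\frac{\delta(x - 6) + \delta(x + 6)}{36}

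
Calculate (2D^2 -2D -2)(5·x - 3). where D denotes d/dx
- 10 x - 4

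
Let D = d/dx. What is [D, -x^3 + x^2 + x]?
- 3 x^{2} + 2 x + 1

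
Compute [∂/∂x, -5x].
-5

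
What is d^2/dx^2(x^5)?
20 x^{3}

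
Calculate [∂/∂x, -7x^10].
- 70 x^{9}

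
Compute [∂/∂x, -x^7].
- 7 x^{6}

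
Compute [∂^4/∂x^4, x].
4\frac{d^{3}}{dx^{3}}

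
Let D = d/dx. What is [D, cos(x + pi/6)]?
- \sin{\left(x + \frac{\pi}{6} \right)}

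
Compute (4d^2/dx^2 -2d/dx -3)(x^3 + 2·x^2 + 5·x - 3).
- 3 x^{3} - 12 x^{2} + x + 15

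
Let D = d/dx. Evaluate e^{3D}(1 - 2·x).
- 2 x - 5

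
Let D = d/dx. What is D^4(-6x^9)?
- 18144 x^{5}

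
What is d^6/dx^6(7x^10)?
1058400 x^{4}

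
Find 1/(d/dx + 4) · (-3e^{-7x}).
e^{- 7 x}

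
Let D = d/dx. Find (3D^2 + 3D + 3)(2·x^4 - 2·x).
6 x^{4} + 24 x^{3} + 72 x^{2} - 6 x - 6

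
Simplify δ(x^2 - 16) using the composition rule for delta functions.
\frac{\delta(x - 4) + \delta(x + 4)}{8}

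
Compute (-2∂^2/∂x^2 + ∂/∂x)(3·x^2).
6 x - 12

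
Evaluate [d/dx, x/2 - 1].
\frac{1}{2}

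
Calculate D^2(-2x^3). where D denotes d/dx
- 12 x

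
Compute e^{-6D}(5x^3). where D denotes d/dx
5 x^{3} - 90 x^{2} + 540 x - 1080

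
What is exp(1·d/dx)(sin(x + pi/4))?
\sin{\left(x + \frac{\pi}{4} + 1 \right)}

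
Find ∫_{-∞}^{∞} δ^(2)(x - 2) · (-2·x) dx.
0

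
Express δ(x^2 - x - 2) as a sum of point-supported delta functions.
\frac{\delta(x + 1) + \delta(x - 2)}{3}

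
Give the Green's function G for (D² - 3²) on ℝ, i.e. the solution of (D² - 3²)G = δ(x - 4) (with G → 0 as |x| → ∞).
-\frac{e^{-3|x - 4|}}{6}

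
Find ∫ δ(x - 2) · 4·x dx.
8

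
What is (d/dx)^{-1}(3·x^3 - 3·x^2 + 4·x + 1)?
\frac{3 x^{4}}{4} - x^{3} + 2 x^{2} + x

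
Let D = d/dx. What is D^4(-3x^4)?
-72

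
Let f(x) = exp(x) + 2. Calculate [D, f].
e^{x}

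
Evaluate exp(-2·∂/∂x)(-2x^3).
- 2 x^{3} + 12 x^{2} - 24 x + 16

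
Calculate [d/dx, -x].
-1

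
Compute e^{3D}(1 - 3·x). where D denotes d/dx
- 3 x - 8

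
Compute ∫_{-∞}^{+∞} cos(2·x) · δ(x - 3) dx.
\cos{\left(6 \right)}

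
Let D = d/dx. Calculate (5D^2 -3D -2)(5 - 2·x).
4 x - 4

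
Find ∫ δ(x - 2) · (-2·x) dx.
-4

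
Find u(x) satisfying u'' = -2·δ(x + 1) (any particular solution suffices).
-|x + 1|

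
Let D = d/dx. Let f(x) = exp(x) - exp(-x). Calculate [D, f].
2 \cosh{\left(x \right)}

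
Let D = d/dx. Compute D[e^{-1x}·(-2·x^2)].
2 x \left(x - 2\right) e^{- x}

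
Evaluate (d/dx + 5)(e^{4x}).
9 e^{4 x}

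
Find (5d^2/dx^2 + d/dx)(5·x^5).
25 x^{3} \left(x + 20\right)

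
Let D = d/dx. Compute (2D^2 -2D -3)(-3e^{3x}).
- 27 e^{3 x}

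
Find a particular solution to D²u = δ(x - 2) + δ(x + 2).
\frac{|x - 2|}{2} + \frac{|x + 2|}{2}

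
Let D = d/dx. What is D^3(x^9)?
504 x^{6}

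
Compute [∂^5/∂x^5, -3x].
-15\frac{d^{4}}{dx^{4}}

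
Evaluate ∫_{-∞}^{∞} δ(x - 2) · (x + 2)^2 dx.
16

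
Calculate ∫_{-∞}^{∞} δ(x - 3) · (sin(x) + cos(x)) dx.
\cos{\left(3 \right)} + \sin{\left(3 \right)}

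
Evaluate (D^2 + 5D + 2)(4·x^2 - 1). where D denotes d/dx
8 x^{2} + 40 x + 6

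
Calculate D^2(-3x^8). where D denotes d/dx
- 168 x^{6}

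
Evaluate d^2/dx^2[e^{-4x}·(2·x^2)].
4 \left(8 x^{2} - 8 x + 1\right) e^{- 4 x}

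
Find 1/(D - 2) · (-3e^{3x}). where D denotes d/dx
- 3 e^{3 x}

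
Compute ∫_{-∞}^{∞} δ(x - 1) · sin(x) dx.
\sin{\left(1 \right)}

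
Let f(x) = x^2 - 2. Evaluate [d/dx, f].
2 x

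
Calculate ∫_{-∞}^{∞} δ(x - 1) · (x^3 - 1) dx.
0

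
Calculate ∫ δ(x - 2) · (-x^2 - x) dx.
-6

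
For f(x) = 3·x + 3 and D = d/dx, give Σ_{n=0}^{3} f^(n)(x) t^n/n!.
3 t + 3 x + 3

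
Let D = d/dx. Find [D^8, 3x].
24D^{7}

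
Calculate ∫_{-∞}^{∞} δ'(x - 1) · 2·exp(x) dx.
- 2 e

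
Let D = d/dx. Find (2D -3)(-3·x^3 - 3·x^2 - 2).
9 x^{3} - 9 x^{2} - 12 x + 6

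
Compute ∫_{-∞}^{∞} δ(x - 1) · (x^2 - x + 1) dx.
1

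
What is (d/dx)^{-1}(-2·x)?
- x^{2}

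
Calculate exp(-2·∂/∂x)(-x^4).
- x^{4} + 8 x^{3} - 24 x^{2} + 32 x - 16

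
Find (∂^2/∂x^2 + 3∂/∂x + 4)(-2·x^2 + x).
- 8 x^{2} - 8 x - 1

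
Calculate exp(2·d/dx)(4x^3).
4 x^{3} + 24 x^{2} + 48 x + 32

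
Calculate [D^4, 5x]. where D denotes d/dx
20D^{3}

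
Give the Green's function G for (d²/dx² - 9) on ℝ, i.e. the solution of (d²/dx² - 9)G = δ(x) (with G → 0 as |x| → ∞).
-\frac{e^{-3|x|}}{6}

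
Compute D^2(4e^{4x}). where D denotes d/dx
64 e^{4 x}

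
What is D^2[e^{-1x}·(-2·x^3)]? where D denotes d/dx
2 x \left(- x^{2} + 6 x - 6\right) e^{- x}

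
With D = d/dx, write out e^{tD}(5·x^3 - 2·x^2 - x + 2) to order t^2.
t^{2} \left(15 x - 2\right) - t \left(- 15 x^{2} + 4 x + 1\right) + 5 x^{3} - 2 x^{2} - x + 2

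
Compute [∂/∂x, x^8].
8 x^{7}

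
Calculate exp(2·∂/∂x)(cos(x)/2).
\frac{\cos{\left(x + 2 \right)}}{2}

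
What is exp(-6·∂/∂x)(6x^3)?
6 x^{3} - 108 x^{2} + 648 x - 1296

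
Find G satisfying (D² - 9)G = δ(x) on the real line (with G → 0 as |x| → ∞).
-\frac{e^{-3|x|}}{6}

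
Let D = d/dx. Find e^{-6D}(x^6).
x^{6} - 36 x^{5} + 540 x^{4} - 4320 x^{3} + 19440 x^{2} - 46656 x + 46656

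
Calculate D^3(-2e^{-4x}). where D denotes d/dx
128 e^{- 4 x}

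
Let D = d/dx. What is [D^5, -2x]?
-10D^{4}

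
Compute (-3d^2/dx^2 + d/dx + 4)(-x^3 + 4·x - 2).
- 4 x^{3} - 3 x^{2} + 34 x - 4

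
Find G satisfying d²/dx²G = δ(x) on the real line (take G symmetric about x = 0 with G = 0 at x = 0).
\frac{|x|}{2}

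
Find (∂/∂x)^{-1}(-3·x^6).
- \frac{3 x^{7}}{7}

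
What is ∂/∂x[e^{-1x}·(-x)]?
\left(x - 1\right) e^{- x}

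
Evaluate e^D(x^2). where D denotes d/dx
x^{2} + 2 x + 1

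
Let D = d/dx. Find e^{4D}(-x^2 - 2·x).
- x^{2} - 10 x - 24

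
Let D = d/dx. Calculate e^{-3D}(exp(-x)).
e^{3 - x}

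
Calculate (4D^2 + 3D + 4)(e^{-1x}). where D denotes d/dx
5 e^{- x}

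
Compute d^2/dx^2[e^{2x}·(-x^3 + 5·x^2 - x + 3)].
\left(- 4 x^{3} + 8 x^{2} + 30 x + 18\right) e^{2 x}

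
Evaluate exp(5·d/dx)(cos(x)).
\cos{\left(x + 5 \right)}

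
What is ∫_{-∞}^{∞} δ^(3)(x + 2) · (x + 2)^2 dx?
0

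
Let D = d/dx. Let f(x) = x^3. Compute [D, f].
3 x^{2}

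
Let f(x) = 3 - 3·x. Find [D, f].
-3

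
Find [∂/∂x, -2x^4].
- 8 x^{3}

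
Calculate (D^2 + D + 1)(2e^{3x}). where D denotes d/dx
26 e^{3 x}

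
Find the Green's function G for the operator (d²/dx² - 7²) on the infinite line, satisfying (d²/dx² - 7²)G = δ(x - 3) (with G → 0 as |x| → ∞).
-\frac{e^{-7|x - 3|}}{14}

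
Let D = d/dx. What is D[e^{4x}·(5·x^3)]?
x^{2} \left(20 x + 15\right) e^{4 x}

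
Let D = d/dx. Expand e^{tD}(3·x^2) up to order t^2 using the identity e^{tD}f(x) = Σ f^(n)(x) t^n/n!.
3 t^{2} + 6 t x + 3 x^{2}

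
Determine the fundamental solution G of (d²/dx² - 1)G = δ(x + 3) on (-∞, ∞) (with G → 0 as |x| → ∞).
-\frac{e^{-|x + 3|}}{2}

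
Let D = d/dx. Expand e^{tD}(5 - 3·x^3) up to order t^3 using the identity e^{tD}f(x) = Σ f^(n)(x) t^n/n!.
- 3 t^{3} - 9 t^{2} x - 9 t x^{2} - 3 x^{3} + 5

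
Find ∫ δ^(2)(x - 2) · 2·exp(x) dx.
2 e^{2}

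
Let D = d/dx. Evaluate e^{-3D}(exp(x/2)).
e^{\frac{x}{2} - \frac{3}{2}}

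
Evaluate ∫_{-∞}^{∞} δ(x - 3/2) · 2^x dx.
2 \sqrt{2}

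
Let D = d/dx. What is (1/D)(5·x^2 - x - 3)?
\frac{5 x^{3}}{3} - \frac{x^{2}}{2} - 3 x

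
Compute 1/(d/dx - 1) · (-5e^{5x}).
- \frac{5 e^{5 x}}{4}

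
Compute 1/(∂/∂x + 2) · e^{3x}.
\frac{e^{3 x}}{5}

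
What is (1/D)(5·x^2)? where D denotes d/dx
\frac{5 x^{3}}{3}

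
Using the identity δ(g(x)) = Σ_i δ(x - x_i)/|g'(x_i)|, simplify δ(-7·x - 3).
\frac{\delta(x + 3/7)}{7}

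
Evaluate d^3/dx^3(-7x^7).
- 1470 x^{4}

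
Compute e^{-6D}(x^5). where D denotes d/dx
x^{5} - 30 x^{4} + 360 x^{3} - 2160 x^{2} + 6480 x - 7776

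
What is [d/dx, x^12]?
12 x^{11}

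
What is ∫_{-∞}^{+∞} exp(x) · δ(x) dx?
1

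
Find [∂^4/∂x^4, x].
4\frac{d^{3}}{dx^{3}}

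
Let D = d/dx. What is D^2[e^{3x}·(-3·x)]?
\left(- 27 x - 18\right) e^{3 x}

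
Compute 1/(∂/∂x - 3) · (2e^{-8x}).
- \frac{2 e^{- 8 x}}{11}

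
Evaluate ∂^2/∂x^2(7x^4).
84 x^{2}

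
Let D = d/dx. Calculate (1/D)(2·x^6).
\frac{2 x^{7}}{7}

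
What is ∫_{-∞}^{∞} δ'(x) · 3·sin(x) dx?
-3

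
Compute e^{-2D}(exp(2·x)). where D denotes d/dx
e^{2 x - 4}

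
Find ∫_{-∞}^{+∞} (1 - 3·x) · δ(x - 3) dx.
-8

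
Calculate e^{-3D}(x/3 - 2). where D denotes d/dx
\frac{x}{3} - 3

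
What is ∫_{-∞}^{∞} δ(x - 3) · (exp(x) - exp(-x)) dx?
2 \sinh{\left(3 \right)}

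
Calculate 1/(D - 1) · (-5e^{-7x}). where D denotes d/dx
\frac{5 e^{- 7 x}}{8}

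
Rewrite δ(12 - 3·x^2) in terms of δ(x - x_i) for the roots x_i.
\frac{\delta(x - 2) + \delta(x + 2)}{12}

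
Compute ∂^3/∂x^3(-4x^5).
- 240 x^{2}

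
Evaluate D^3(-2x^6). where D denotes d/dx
- 240 x^{3}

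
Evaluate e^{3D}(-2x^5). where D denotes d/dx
- 2 x^{5} - 30 x^{4} - 180 x^{3} - 540 x^{2} - 810 x - 486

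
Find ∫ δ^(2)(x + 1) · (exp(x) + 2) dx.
e^{-1}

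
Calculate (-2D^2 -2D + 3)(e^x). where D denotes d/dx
- e^{x}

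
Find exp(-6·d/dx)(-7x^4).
- 7 x^{4} + 168 x^{3} - 1512 x^{2} + 6048 x - 9072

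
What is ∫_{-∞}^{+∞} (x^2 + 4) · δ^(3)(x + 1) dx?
0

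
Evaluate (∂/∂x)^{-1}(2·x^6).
\frac{2 x^{7}}{7}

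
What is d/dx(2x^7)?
14 x^{6}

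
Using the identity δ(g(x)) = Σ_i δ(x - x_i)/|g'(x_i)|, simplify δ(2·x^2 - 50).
\frac{\delta(x - 5) + \delta(x + 5)}{20}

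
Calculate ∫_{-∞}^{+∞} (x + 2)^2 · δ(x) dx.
4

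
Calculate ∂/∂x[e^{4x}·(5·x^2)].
10 x \left(2 x + 1\right) e^{4 x}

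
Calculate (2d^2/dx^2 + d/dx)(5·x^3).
15 x \left(x + 4\right)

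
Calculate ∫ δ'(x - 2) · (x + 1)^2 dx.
-6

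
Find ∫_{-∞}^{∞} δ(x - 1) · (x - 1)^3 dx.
0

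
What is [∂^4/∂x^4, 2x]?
8\frac{d^{3}}{dx^{3}}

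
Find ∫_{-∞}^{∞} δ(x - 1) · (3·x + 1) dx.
4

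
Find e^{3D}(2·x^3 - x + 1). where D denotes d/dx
2 x^{3} + 18 x^{2} + 53 x + 52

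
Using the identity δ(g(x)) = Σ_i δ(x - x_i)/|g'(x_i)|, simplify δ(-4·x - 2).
\frac{\delta(x + 1/2)}{4}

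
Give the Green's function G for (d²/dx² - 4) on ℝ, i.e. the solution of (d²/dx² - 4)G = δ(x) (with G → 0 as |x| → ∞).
-\frac{e^{-2|x|}}{4}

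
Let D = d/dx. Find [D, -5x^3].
- 15 x^{2}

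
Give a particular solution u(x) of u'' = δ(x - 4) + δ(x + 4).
\frac{|x - 4|}{2} + \frac{|x + 4|}{2}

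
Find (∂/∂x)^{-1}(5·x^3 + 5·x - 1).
\frac{5 x^{4}}{4} + \frac{5 x^{2}}{2} - x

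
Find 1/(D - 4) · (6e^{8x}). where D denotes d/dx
\frac{3 e^{8 x}}{2}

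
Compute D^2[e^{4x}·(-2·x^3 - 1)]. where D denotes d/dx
\left(- 32 x^{3} - 48 x^{2} - 12 x - 16\right) e^{4 x}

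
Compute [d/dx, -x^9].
- 9 x^{8}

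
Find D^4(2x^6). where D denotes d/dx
720 x^{2}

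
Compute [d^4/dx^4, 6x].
24\frac{d^{3}}{dx^{3}}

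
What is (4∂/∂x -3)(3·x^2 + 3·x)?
- 9 x^{2} + 15 x + 12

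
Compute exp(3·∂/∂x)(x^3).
x^{3} + 9 x^{2} + 27 x + 27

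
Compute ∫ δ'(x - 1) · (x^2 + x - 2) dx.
-3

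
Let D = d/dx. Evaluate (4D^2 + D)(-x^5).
5 x^{3} \left(- x - 16\right)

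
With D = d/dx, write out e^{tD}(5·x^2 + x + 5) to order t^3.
5 t^{2} + t \left(10 x + 1\right) + 5 x^{2} + x + 5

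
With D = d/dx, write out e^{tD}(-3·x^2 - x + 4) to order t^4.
- 3 t^{2} - t \left(6 x + 1\right) - 3 x^{2} - x + 4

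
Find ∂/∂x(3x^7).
21 x^{6}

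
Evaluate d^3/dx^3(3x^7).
630 x^{4}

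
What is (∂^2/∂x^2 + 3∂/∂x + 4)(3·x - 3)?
12 x - 3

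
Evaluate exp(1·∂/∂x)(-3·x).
- 3 x - 3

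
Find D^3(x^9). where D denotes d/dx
504 x^{6}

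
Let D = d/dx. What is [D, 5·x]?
5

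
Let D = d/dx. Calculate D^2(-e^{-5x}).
- 25 e^{- 5 x}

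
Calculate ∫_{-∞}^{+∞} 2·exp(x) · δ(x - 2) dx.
2 e^{2}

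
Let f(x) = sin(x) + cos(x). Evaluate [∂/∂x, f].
- \sin{\left(x \right)} + \cos{\left(x \right)}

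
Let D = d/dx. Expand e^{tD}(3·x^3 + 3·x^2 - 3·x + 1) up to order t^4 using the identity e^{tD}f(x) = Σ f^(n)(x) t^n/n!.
3 t^{3} + t^{2} \left(9 x + 3\right) + 3 t \left(3 x^{2} + 2 x - 1\right) + 3 x^{3} + 3 x^{2} - 3 x + 1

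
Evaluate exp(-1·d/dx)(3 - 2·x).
5 - 2 x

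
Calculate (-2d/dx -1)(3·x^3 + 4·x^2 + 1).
- 3 x^{3} - 22 x^{2} - 16 x - 1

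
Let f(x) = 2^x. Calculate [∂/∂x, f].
2^{x} \log{\left(2 \right)}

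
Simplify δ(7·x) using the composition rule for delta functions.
\frac{\delta(x)}{7}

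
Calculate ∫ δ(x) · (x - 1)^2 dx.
1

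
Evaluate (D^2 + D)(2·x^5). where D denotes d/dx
10 x^{3} \left(x + 4\right)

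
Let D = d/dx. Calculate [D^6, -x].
-6D^{5}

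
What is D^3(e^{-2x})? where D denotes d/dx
- 8 e^{- 2 x}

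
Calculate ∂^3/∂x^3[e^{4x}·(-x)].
\left(- 64 x - 48\right) e^{4 x}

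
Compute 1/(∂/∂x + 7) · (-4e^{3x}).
- \frac{2 e^{3 x}}{5}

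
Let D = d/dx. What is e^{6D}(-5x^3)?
- 5 x^{3} - 90 x^{2} - 540 x - 1080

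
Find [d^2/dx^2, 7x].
14\frac{d}{dx}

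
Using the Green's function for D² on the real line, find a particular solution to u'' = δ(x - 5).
\frac{|x - 5|}{2}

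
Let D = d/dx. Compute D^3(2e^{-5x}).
- 250 e^{- 5 x}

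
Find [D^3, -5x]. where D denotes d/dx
-15D^{2}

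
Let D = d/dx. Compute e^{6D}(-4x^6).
- 4 x^{6} - 144 x^{5} - 2160 x^{4} - 17280 x^{3} - 77760 x^{2} - 186624 x - 186624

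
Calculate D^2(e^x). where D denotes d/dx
e^{x}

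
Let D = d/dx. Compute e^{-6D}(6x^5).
6 x^{5} - 180 x^{4} + 2160 x^{3} - 12960 x^{2} + 38880 x - 46656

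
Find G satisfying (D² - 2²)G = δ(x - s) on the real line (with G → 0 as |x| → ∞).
-\frac{e^{-2|x-s|}}{4}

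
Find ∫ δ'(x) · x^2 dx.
0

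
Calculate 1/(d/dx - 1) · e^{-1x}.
- \frac{e^{- x}}{2}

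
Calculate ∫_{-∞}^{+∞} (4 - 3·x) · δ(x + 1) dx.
7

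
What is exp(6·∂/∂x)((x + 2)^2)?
x^{2} + 16 x + 64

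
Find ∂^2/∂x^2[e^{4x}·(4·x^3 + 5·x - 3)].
\left(64 x^{3} + 96 x^{2} + 104 x - 8\right) e^{4 x}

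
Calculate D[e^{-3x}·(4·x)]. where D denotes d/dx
4 \left(1 - 3 x\right) e^{- 3 x}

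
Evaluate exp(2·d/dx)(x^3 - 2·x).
x^{3} + 6 x^{2} + 10 x + 4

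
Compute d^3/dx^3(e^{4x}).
64 e^{4 x}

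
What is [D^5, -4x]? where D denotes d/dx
-20D^{4}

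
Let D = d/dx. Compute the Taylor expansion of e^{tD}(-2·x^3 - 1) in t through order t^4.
- 2 t^{3} - 6 t^{2} x - 6 t x^{2} - 2 x^{3} - 1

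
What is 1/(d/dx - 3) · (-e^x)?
\frac{e^{x}}{2}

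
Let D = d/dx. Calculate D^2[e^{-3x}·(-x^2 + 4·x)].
\left(- 9 x^{2} + 48 x - 26\right) e^{- 3 x}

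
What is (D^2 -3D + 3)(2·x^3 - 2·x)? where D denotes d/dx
6 x^{3} - 18 x^{2} + 6 x + 6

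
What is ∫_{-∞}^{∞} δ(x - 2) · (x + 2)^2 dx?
16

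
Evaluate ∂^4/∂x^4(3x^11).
23760 x^{7}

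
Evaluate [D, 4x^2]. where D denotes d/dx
8 x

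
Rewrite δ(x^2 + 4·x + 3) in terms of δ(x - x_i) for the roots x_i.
\frac{\delta(x + 3) + \delta(x + 1)}{2}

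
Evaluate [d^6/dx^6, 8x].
48\frac{d^{5}}{dx^{5}}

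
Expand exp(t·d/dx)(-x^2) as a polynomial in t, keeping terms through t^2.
- t^{2} - 2 t x - x^{2}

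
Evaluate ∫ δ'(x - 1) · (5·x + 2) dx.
-5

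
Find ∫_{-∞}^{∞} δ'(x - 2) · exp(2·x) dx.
- 2 e^{4}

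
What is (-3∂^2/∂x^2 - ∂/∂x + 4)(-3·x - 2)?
- 12 x - 5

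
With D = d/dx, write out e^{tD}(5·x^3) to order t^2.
5 x \left(3 t^{2} + 3 t x + x^{2}\right)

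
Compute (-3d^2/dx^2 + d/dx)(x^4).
4 x^{2} \left(x - 9\right)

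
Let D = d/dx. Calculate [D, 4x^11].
44 x^{10}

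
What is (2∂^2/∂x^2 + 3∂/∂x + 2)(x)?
2 x + 3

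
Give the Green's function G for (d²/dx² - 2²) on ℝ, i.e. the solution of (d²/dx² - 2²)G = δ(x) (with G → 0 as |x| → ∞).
-\frac{e^{-2|x|}}{4}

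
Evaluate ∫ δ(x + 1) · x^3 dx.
-1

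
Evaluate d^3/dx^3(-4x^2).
0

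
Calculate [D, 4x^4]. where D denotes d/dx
16 x^{3}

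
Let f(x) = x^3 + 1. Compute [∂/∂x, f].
3 x^{2}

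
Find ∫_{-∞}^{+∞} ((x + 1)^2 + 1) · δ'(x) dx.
-2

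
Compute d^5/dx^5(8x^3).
0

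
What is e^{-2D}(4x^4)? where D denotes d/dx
4 x^{4} - 32 x^{3} + 96 x^{2} - 128 x + 64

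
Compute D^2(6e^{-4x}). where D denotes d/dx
96 e^{- 4 x}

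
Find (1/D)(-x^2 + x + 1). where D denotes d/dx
- \frac{x^{3}}{3} + \frac{x^{2}}{2} + x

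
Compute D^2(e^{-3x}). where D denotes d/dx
9 e^{- 3 x}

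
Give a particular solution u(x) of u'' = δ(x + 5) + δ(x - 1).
\frac{|x + 5|}{2} + \frac{|x - 1|}{2}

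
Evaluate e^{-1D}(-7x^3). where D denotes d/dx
- 7 x^{3} + 21 x^{2} - 21 x + 7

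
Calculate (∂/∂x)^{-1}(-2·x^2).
- \frac{2 x^{3}}{3}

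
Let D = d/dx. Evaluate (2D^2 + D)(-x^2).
- 2 x - 4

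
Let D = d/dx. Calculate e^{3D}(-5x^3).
- 5 x^{3} - 45 x^{2} - 135 x - 135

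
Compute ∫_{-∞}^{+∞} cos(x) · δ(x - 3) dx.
\cos{\left(3 \right)}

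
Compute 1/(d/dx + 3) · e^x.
\frac{e^{x}}{4}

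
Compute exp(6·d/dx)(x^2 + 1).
x^{2} + 12 x + 37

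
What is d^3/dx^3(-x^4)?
- 24 x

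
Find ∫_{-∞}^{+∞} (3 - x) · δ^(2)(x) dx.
0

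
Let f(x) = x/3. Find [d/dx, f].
\frac{1}{3}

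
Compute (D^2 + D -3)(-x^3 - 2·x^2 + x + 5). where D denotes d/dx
3 x^{3} + 3 x^{2} - 13 x - 18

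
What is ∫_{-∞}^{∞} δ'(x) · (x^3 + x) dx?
-1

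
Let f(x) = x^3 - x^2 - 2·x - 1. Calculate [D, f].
3 x^{2} - 2 x - 2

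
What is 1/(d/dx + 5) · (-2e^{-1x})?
- \frac{e^{- x}}{2}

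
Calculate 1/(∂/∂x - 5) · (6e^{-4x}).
- \frac{2 e^{- 4 x}}{3}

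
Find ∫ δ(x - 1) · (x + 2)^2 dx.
9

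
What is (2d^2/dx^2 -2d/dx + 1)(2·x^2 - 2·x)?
2 x^{2} - 10 x + 12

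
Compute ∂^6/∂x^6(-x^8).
- 20160 x^{2}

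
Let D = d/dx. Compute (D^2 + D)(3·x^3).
9 x \left(x + 2\right)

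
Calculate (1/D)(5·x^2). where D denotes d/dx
\frac{5 x^{3}}{3}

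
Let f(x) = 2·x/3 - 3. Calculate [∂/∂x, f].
\frac{2}{3}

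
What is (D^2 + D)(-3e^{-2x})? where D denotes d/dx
- 6 e^{- 2 x}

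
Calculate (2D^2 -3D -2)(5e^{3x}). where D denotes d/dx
35 e^{3 x}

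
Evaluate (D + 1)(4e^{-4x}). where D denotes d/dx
- 12 e^{- 4 x}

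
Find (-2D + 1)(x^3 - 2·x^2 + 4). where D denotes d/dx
x^{3} - 8 x^{2} + 8 x + 4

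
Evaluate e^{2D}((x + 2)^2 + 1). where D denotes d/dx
x^{2} + 8 x + 17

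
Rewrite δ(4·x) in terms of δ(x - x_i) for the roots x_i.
\frac{\delta(x)}{4}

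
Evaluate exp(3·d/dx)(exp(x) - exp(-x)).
2 \sinh{\left(x + 3 \right)}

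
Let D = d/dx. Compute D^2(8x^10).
720 x^{8}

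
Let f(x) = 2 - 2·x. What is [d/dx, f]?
-2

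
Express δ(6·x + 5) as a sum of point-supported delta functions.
\frac{\delta(x + 5/6)}{6}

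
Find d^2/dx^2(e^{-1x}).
e^{- x}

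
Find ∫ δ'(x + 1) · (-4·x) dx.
4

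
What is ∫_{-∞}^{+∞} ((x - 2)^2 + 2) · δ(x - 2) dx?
2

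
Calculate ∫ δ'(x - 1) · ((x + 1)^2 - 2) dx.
-4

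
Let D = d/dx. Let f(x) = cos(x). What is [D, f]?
- \sin{\left(x \right)}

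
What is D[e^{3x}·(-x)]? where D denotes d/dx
\left(- 3 x - 1\right) e^{3 x}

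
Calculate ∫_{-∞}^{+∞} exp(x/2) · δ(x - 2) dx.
e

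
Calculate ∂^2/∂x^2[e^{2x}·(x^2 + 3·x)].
\left(4 x^{2} + 20 x + 14\right) e^{2 x}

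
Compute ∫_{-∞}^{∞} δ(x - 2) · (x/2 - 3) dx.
-2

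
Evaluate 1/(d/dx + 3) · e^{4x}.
\frac{e^{4 x}}{7}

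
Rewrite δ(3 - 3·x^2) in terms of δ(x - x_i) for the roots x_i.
\frac{\delta(x - 1) + \delta(x + 1)}{6}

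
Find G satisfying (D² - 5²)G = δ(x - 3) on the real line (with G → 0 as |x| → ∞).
-\frac{e^{-5|x - 3|}}{10}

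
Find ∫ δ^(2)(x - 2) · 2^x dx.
4 \log{\left(2 \right)}^{2}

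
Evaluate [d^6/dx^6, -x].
-6\frac{d^{5}}{dx^{5}}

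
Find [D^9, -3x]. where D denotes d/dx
-27D^{8}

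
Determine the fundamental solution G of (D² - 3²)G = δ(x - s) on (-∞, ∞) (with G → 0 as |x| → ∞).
-\frac{e^{-3|x-s|}}{6}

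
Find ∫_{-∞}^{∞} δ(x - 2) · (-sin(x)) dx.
- \sin{\left(2 \right)}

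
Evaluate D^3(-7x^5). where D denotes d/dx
- 420 x^{2}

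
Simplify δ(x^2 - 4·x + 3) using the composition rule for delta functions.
\frac{\delta(x - 1) + \delta(x - 3)}{2}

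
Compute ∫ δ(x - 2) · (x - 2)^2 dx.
0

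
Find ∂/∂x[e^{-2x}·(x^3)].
x^{2} \left(3 - 2 x\right) e^{- 2 x}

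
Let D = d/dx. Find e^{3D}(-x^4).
- x^{4} - 12 x^{3} - 54 x^{2} - 108 x - 81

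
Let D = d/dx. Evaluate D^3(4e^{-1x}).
- 4 e^{- x}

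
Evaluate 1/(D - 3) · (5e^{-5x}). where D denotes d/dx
- \frac{5 e^{- 5 x}}{8}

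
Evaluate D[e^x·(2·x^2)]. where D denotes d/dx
2 x \left(x + 2\right) e^{x}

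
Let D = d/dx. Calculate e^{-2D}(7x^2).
7 x^{2} - 28 x + 28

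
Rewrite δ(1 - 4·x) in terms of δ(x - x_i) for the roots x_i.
\frac{\delta(x - 1/4)}{4}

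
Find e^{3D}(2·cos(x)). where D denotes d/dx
2 \cos{\left(x + 3 \right)}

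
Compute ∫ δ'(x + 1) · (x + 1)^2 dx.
0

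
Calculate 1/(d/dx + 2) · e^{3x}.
\frac{e^{3 x}}{5}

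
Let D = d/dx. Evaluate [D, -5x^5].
- 25 x^{4}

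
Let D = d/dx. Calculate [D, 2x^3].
6 x^{2}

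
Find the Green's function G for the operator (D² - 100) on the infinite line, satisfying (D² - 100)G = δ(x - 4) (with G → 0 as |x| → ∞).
-\frac{e^{-10|x - 4|}}{20}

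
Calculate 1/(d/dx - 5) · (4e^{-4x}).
- \frac{4 e^{- 4 x}}{9}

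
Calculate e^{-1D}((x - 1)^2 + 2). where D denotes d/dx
x^{2} - 4 x + 6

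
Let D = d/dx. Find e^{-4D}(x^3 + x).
x^{3} - 12 x^{2} + 49 x - 68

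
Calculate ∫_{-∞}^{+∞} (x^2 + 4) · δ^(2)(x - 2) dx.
2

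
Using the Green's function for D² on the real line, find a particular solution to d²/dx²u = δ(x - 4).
\frac{|x - 4|}{2}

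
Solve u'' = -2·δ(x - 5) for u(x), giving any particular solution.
-|x - 5|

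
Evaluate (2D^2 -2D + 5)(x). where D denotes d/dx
5 x - 2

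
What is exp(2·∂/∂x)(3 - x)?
1 - x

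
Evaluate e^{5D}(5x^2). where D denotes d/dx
5 x^{2} + 50 x + 125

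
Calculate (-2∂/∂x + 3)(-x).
2 - 3 x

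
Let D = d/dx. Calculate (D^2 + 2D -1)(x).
2 - x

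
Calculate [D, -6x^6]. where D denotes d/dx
- 36 x^{5}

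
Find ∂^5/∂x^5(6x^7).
15120 x^{2}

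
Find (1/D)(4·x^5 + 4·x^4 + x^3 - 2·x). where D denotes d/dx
\frac{2 x^{6}}{3} + \frac{4 x^{5}}{5} + \frac{x^{4}}{4} - x^{2}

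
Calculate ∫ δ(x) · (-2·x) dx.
0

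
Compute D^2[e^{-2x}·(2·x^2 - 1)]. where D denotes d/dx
8 x \left(x - 2\right) e^{- 2 x}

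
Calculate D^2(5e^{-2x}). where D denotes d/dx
20 e^{- 2 x}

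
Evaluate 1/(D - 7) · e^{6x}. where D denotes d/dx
- e^{6 x}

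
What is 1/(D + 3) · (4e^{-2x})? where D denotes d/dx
4 e^{- 2 x}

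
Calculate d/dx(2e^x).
2 e^{x}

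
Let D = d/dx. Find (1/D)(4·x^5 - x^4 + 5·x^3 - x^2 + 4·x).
\frac{2 x^{6}}{3} - \frac{x^{5}}{5} + \frac{5 x^{4}}{4} - \frac{x^{3}}{3} + 2 x^{2}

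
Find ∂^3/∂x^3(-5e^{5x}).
- 625 e^{5 x}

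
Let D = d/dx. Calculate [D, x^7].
7 x^{6}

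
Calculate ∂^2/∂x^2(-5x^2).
-10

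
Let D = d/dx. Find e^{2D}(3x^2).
3 x^{2} + 12 x + 12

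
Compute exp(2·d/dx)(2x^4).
2 x^{4} + 16 x^{3} + 48 x^{2} + 64 x + 32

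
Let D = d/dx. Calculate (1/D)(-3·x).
- \frac{3 x^{2}}{2}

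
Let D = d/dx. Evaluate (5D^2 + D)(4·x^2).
8 x + 40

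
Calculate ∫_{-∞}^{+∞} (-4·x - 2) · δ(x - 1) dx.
-6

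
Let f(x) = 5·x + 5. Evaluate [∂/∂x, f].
5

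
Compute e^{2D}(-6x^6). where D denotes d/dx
- 6 x^{6} - 72 x^{5} - 360 x^{4} - 960 x^{3} - 1440 x^{2} - 1152 x - 384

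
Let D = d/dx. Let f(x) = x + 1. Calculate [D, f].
1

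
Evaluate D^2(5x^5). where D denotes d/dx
100 x^{3}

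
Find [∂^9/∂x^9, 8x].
72\frac{d^{8}}{dx^{8}}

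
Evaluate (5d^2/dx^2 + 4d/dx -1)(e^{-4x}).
63 e^{- 4 x}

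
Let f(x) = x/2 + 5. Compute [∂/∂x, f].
\frac{1}{2}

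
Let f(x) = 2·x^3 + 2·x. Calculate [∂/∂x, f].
6 x^{2} + 2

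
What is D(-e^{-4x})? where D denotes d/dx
4 e^{- 4 x}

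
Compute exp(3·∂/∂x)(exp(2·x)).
e^{2 x + 6}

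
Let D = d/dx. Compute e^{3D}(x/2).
\frac{x}{2} + \frac{3}{2}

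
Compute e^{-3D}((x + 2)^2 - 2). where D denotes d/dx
x^{2} - 2 x - 1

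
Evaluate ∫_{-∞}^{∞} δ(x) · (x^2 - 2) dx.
-2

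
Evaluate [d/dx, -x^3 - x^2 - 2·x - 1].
- 3 x^{2} - 2 x - 2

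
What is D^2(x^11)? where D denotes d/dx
110 x^{9}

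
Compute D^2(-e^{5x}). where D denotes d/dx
- 25 e^{5 x}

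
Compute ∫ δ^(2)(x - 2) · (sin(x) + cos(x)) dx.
- \sin{\left(2 \right)} - \cos{\left(2 \right)}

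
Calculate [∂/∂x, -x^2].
- 2 x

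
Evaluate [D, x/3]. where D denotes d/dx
\frac{1}{3}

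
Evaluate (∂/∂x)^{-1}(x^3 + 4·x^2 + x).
\frac{x^{4}}{4} + \frac{4 x^{3}}{3} + \frac{x^{2}}{2}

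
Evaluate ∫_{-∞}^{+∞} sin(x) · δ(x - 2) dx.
\sin{\left(2 \right)}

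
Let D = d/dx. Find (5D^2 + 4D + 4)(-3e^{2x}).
- 96 e^{2 x}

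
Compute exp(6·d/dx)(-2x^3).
- 2 x^{3} - 36 x^{2} - 216 x - 432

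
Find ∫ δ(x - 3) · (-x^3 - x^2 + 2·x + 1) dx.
-29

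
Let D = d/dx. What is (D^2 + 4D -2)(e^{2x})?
10 e^{2 x}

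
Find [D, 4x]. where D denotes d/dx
4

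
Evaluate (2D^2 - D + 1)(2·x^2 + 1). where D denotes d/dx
2 x^{2} - 4 x + 9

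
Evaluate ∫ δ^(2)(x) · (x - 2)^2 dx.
2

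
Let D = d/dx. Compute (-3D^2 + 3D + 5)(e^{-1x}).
- e^{- x}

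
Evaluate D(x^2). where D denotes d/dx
2 x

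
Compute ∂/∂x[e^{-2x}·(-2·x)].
2 \left(2 x - 1\right) e^{- 2 x}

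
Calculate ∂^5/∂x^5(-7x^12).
- 665280 x^{7}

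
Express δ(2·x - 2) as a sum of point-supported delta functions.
\frac{\delta(x - 1)}{2}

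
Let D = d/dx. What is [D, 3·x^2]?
6 x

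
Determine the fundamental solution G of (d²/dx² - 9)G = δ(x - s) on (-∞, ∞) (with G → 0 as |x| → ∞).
-\frac{e^{-3|x-s|}}{6}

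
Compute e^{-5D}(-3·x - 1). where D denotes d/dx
14 - 3 x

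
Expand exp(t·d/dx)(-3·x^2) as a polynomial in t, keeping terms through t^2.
- 3 t^{2} - 6 t x - 3 x^{2}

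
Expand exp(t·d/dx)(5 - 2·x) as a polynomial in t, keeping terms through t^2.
- 2 t - 2 x + 5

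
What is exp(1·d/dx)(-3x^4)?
- 3 x^{4} - 12 x^{3} - 18 x^{2} - 12 x - 3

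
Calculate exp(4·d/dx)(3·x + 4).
3 x + 16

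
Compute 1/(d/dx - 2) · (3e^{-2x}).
- \frac{3 e^{- 2 x}}{4}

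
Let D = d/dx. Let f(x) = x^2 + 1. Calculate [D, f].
2 x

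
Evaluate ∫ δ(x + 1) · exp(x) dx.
e^{-1}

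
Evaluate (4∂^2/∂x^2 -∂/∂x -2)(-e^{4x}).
- 58 e^{4 x}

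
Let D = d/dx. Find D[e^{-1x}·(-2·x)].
2 \left(x - 1\right) e^{- x}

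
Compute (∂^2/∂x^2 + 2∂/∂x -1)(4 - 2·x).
2 x - 8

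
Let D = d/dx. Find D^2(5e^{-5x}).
125 e^{- 5 x}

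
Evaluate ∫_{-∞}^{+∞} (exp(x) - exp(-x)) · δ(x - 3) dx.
2 \sinh{\left(3 \right)}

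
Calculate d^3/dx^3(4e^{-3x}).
- 108 e^{- 3 x}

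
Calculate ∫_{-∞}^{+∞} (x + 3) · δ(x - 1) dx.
4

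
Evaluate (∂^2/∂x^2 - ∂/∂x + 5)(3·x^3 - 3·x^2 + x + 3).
15 x^{3} - 24 x^{2} + 29 x + 8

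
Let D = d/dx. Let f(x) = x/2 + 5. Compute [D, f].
\frac{1}{2}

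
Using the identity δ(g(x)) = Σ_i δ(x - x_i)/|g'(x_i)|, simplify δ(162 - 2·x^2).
\frac{\delta(x - 9) + \delta(x + 9)}{36}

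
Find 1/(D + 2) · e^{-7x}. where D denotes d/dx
- \frac{e^{- 7 x}}{5}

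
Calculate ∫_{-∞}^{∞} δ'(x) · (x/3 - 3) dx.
- \frac{1}{3}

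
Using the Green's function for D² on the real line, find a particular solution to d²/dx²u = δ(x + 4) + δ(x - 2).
\frac{|x + 4|}{2} + \frac{|x - 2|}{2}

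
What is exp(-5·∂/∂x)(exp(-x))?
e^{5 - x}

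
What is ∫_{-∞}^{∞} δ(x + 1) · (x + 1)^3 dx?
0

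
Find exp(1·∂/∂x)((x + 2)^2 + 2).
x^{2} + 6 x + 11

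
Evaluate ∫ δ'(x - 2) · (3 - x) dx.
1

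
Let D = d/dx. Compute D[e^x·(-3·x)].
3 \left(- x - 1\right) e^{x}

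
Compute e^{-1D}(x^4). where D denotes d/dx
x^{4} - 4 x^{3} + 6 x^{2} - 4 x + 1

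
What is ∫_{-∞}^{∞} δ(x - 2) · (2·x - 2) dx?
2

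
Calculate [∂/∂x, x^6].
6 x^{5}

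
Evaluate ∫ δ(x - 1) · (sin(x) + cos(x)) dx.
\cos{\left(1 \right)} + \sin{\left(1 \right)}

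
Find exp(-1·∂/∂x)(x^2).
x^{2} - 2 x + 1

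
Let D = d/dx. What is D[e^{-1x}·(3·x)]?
3 \left(1 - x\right) e^{- x}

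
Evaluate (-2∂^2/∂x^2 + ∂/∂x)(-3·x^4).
12 x^{2} \left(6 - x\right)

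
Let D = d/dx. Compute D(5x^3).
15 x^{2}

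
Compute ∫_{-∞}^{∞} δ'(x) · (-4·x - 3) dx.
4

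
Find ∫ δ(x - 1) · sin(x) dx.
\sin{\left(1 \right)}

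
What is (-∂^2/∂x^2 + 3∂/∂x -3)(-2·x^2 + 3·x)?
6 x^{2} - 21 x + 13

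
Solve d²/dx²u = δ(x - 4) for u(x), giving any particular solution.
\frac{|x - 4|}{2}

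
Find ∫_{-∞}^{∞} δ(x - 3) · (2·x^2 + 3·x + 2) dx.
29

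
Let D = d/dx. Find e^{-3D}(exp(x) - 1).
e^{x - 3} - 1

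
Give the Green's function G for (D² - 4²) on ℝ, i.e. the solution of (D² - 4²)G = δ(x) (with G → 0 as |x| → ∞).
-\frac{e^{-4|x|}}{8}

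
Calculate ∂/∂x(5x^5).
25 x^{4}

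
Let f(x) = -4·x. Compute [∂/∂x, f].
-4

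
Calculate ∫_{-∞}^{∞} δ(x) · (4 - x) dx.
4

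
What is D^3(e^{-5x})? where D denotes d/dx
- 125 e^{- 5 x}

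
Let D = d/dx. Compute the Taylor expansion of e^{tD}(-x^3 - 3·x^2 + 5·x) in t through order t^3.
- t^{3} - 3 t^{2} \left(x + 1\right) - t \left(3 x^{2} + 6 x - 5\right) - x^{3} - 3 x^{2} + 5 x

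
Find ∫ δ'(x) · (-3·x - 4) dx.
3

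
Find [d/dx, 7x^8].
56 x^{7}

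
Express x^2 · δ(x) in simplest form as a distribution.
0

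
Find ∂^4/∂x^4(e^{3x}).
81 e^{3 x}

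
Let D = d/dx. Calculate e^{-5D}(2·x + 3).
2 x - 7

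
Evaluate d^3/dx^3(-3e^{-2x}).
24 e^{- 2 x}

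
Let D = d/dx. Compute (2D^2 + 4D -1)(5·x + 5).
15 - 5 x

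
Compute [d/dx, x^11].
11 x^{10}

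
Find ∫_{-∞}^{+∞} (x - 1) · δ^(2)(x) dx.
0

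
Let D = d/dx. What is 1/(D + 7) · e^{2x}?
\frac{e^{2 x}}{9}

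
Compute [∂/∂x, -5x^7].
- 35 x^{6}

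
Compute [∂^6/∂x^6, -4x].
-24\frac{d^{5}}{dx^{5}}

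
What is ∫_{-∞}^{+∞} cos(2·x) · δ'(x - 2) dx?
2 \sin{\left(4 \right)}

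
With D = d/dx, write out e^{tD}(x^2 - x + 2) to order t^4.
t^{2} + t \left(2 x - 1\right) + x^{2} - x + 2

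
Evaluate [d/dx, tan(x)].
\frac{1}{\cos^{2}{\left(x \right)}}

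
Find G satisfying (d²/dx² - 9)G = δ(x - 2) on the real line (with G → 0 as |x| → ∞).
-\frac{e^{-3|x - 2|}}{6}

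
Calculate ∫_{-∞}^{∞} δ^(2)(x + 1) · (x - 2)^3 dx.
-18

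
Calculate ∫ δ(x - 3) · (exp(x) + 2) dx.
2 + e^{3}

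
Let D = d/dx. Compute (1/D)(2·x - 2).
x^{2} - 2 x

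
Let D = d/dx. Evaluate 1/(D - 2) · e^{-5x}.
- \frac{e^{- 5 x}}{7}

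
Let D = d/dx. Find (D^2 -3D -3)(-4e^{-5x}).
- 148 e^{- 5 x}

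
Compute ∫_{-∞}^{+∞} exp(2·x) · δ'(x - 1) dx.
- 2 e^{2}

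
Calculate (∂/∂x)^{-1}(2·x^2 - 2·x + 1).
\frac{2 x^{3}}{3} - x^{2} + x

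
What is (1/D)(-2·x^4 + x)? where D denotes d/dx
- \frac{2 x^{5}}{5} + \frac{x^{2}}{2}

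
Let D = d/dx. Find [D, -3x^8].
- 24 x^{7}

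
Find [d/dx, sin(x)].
\cos{\left(x \right)}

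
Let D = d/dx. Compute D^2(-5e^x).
- 5 e^{x}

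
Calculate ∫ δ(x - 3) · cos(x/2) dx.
\cos{\left(\frac{3}{2} \right)}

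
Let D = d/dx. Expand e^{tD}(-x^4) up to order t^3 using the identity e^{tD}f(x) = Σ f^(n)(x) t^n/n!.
x \left(- 4 t^{3} - 6 t^{2} x - 4 t x^{2} - x^{3}\right)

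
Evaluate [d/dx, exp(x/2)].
\frac{e^{\frac{x}{2}}}{2}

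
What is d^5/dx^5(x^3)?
0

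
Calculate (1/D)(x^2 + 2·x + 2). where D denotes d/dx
\frac{x^{3}}{3} + x^{2} + 2 x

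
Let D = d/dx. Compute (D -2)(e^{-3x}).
- 5 e^{- 3 x}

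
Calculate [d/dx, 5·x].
5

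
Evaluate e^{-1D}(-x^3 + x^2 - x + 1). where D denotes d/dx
- x^{3} + 4 x^{2} - 6 x + 4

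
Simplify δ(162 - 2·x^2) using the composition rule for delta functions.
\frac{\delta(x - 9) + \delta(x + 9)}{36}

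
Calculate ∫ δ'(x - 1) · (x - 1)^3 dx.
0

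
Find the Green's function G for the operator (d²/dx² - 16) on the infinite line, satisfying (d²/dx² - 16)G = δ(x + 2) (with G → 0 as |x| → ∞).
-\frac{e^{-4|x + 2|}}{8}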